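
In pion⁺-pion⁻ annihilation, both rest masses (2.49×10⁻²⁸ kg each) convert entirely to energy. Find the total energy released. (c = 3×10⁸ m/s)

Both particles have the same rest mass, so total mass = 2m
E = 2m·c² = 2 × 2.49×10⁻²⁸ × (3×10⁸)²
= 2 × 2.49×10⁻²⁸ × 9×10¹⁶
= 4.482×10⁻¹¹ J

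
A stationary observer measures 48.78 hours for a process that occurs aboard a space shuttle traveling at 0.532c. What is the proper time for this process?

Dilated time Δt = 48.78 hours
γ = 1/√(1 - 0.532²) = 1.181
Δt₀ = Δt/γ = 48.78/1.181 = 41.30 hours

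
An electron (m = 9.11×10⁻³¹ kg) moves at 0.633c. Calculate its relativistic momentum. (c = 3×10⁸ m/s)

γ = 1/√(1 - 0.633²) = 1.292
v = 0.633 × 3×10⁸ = 1.899×10⁸ m/s
p = γmv = 1.292 × 9.11×10⁻³¹ × 1.899×10⁸ = 2.235×10⁻²² kg·m/s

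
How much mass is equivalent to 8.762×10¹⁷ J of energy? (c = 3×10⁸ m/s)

From E = mc², we get m = E/c²
c² = (3×10⁸)² = 9×10¹⁶ m²/s²
m = 8.762×10¹⁷ / 9×10¹⁶ = 9.736 kg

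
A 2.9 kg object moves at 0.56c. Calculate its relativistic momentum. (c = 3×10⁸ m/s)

γ = 1/√(1 - 0.56²) = 1.207
v = 0.56 × 3×10⁸ = 1.680×10⁸ m/s
p = γmv = 1.207 × 2.9 × 1.680×10⁸ = 5.881×10⁸ kg·m/s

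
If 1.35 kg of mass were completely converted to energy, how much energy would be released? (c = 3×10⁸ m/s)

Using E = mc²:
c² = (3×10⁸)² = 9×10¹⁶ m²/s²
E = 1.35 × 9×10¹⁶ = 1.215×10¹⁷ J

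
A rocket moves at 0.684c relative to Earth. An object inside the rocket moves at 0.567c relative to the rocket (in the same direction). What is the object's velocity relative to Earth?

u = (u' + v)/(1 + u'v/c²)
Numerator: 0.567 + 0.684 = 1.251
Denominator: 1 + 0.387828 = 1.387828
u = 1.251/1.387828 = 0.9014c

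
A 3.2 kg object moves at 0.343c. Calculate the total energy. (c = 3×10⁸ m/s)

γ = 1/√(1 - 0.343²) = 1.0646
mc² = 3.2 × (3×10⁸)² = 2.880×10¹⁷ J
E = γmc² = 1.0646 × 2.880×10¹⁷ = 3.066×10¹⁷ J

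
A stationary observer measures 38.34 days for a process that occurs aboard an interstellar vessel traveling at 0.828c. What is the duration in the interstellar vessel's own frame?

Dilated time Δt = 38.34 days
γ = 1/√(1 - 0.828²) = 1.783
Δt₀ = Δt/γ = 38.34/1.783 = 21.50 days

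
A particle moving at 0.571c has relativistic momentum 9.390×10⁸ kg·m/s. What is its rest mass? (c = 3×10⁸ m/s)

γ = 1/√(1 - 0.571²) = 1.2181
v = 0.571 × 3×10⁸ = 1.713×10⁸ m/s
m = p/(γv) = 9.390×10⁸/(1.2181 × 1.713×10⁸) = 4.500 kg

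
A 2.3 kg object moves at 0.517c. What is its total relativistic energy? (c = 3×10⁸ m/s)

γ = 1/√(1 - 0.517²) = 1.168
mc² = 2.3 × (3×10⁸)² = 2.070×10¹⁷ J
E = γmc² = 1.168 × 2.070×10¹⁷ = 2.418×10¹⁷ J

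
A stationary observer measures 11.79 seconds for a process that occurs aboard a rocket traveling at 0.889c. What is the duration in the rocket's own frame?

Dilated time Δt = 11.79 seconds
γ = 1/√(1 - 0.889²) = 2.1838
Δt₀ = Δt/γ = 11.79/2.1838 = 5.399 seconds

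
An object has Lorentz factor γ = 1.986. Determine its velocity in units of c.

From γ = 1/√(1 - v²/c²):
1/γ² = 1/1.986² = 0.2535
v²/c² = 1 - 0.2535 = 0.7465
v/c = √(0.7465) = 0.8640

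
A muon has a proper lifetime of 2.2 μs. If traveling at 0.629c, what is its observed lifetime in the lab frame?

Proper lifetime τ₀ = 2.2 μs
γ = 1/√(1 - 0.629²) = 1.2863
τ = γτ₀ = 1.2863 × 2.2 μs = 2.830 μs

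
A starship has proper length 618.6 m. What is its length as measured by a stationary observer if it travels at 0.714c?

Proper length L₀ = 618.6 m
γ = 1/√(1 - 0.714²) = 1.4283
L = L₀/γ = 618.6/1.4283 = 433.1 m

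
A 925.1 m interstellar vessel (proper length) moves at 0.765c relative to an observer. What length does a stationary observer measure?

Proper length L₀ = 925.1 m
γ = 1/√(1 - 0.765²) = 1.5527
L = L₀/γ = 925.1/1.5527 = 595.8 m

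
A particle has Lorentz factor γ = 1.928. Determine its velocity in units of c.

From γ = 1/√(1 - v²/c²):
1/γ² = 1/1.928² = 0.2690
v²/c² = 1 - 0.2690 = 0.7310
v/c = √(0.7310) = 0.8550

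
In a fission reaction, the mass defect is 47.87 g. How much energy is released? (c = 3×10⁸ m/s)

Convert mass defect: Δm = 47.87 g = 0.04787 kg
E = Δm·c² = 0.04787 × (3×10⁸)²
= 0.04787 × 9×10¹⁶ = 4.308×10¹⁵ J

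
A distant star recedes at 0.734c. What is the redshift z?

β = 0.734
(1+β)/(1-β) = 1.734/0.266 = 6.519
√(6.519) = 2.553
z = 2.553 - 1 = 1.553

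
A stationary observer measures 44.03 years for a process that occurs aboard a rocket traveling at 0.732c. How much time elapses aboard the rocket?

Dilated time Δt = 44.03 years
γ = 1/√(1 - 0.732²) = 1.4678
Δt₀ = Δt/γ = 44.03/1.4678 = 30.00 years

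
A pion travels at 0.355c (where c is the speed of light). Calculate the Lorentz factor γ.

v/c = 0.355, so (v/c)² = 0.126025
1 - (v/c)² = 0.873975
γ = 1/√(0.873975) = 1.070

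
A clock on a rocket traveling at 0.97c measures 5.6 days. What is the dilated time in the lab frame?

Proper time Δt₀ = 5.6 days
γ = 1/√(1 - 0.97²) = 4.1135
Δt = γΔt₀ = 4.1135 × 5.6 = 23.04 days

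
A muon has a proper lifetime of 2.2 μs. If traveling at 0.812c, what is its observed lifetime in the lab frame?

Proper lifetime τ₀ = 2.2 μs
γ = 1/√(1 - 0.812²) = 1.713
τ = γτ₀ = 1.713 × 2.2 μs = 3.769 μs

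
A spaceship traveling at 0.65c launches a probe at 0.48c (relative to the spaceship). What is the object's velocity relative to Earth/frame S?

u = (u' + v)/(1 + u'v/c²)
Numerator: 0.48 + 0.65 = 1.13
Denominator: 1 + 0.312 = 1.312
u = 1.13/1.312 = 0.8613c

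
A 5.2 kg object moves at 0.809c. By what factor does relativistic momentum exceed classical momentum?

p_rel = γmv, p_class = mv
Ratio = γ = 1/√(1 - 0.809²) = 1.701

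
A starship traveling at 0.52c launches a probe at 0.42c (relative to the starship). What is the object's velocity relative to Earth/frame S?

u = (u' + v)/(1 + u'v/c²)
Numerator: 0.42 + 0.52 = 0.94
Denominator: 1 + 0.2184 = 1.2184
u = 0.94/1.2184 = 0.7715c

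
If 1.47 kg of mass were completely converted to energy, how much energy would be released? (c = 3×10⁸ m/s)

Using E = mc²:
c² = (3×10⁸)² = 9×10¹⁶ m²/s²
E = 1.47 × 9×10¹⁶ = 1.323×10¹⁷ J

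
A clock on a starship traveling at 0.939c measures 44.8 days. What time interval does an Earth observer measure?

Proper time Δt₀ = 44.8 days
γ = 1/√(1 - 0.939²) = 2.908
Δt = γΔt₀ = 2.908 × 44.8 = 130.3 days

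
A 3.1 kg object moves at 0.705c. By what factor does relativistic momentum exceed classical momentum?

p_rel = γmv, p_class = mv
Ratio = γ = 1/√(1 - 0.705²) = 1.410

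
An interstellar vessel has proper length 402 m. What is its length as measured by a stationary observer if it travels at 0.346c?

Proper length L₀ = 402 m
γ = 1/√(1 - 0.346²) = 1.0658
L = L₀/γ = 402/1.0658 = 377.2 m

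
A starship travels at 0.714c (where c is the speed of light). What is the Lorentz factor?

v/c = 0.714, so (v/c)² = 0.509796
1 - (v/c)² = 0.490204
γ = 1/√(0.490204) = 1.428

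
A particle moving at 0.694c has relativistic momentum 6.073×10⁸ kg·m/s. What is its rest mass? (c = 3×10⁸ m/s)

γ = 1/√(1 - 0.694²) = 1.389
v = 0.694 × 3×10⁸ = 2.082×10⁸ m/s
m = p/(γv) = 6.073×10⁸/(1.389 × 2.082×10⁸) = 2.100 kg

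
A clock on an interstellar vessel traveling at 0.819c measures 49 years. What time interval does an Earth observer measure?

Proper time Δt₀ = 49 years
γ = 1/√(1 - 0.819²) = 1.7428
Δt = γΔt₀ = 1.7428 × 49 = 85.40 years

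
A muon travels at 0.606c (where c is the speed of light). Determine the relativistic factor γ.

v/c = 0.606, so (v/c)² = 0.367236
1 - (v/c)² = 0.632764
γ = 1/√(0.632764) = 1.257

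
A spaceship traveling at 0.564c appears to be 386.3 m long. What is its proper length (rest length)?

Contracted length L = 386.3 m
γ = 1/√(1 - 0.564²) = 1.211
L₀ = γL = 1.211 × 386.3 = 467.8 m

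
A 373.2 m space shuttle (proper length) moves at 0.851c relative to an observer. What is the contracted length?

Proper length L₀ = 373.2 m
γ = 1/√(1 - 0.851²) = 1.904
L = L₀/γ = 373.2/1.904 = 196.0 m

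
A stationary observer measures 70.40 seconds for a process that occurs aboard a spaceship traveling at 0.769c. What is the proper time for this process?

Dilated time Δt = 70.40 seconds
γ = 1/√(1 - 0.769²) = 1.5643
Δt₀ = Δt/γ = 70.40/1.5643 = 45.00 seconds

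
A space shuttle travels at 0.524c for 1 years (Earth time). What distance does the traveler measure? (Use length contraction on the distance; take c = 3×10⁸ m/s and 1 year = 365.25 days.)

Earth distance: d = v × t = 0.524c × 1 yr = 4.9609×10¹⁵ m
γ = 1.1741
d' = d/γ = 4.9609×10¹⁵/1.1741 = 4.225×10¹⁵ m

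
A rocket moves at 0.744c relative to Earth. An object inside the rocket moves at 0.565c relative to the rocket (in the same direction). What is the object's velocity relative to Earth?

u = (u' + v)/(1 + u'v/c²)
Numerator: 0.565 + 0.744 = 1.309
Denominator: 1 + 0.42036 = 1.42036
u = 1.309/1.42036 = 0.9216c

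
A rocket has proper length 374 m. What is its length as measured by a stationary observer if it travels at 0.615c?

Proper length L₀ = 374 m
γ = 1/√(1 - 0.615²) = 1.2682
L = L₀/γ = 374/1.2682 = 294.9 m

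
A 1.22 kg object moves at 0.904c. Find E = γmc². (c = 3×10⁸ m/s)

γ = 1/√(1 - 0.904²) = 2.339
mc² = 1.22 × (3×10⁸)² = 1.098×10¹⁷ J
E = γmc² = 2.339 × 1.098×10¹⁷ = 2.568×10¹⁷ J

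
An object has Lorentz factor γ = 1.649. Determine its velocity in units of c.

From γ = 1/√(1 - v²/c²):
1/γ² = 1/1.649² = 0.3678
v²/c² = 1 - 0.3678 = 0.6322
v/c = √(0.6322) = 0.7951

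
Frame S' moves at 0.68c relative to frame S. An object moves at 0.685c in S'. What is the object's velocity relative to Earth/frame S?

u = (u' + v)/(1 + u'v/c²)
Numerator: 0.685 + 0.68 = 1.365
Denominator: 1 + 0.4658 = 1.4658
u = 1.365/1.4658 = 0.9312c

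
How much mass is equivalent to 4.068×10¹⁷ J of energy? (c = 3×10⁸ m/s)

From E = mc², we get m = E/c²
c² = (3×10⁸)² = 9×10¹⁶ m²/s²
m = 4.068×10¹⁷ / 9×10¹⁶ = 4.520 kg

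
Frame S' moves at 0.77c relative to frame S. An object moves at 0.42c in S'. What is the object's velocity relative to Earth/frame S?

u = (u' + v)/(1 + u'v/c²)
Numerator: 0.42 + 0.77 = 1.19
Denominator: 1 + 0.3234 = 1.3234
u = 1.19/1.3234 = 0.8992c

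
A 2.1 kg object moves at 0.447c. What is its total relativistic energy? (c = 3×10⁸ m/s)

γ = 1/√(1 - 0.447²) = 1.118
mc² = 2.1 × (3×10⁸)² = 1.890×10¹⁷ J
E = γmc² = 1.118 × 1.890×10¹⁷ = 2.113×10¹⁷ J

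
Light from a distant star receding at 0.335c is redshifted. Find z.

β = 0.335
(1+β)/(1-β) = 1.335/0.665 = 2.0075
√(2.0075) = 1.4169
z = 1.4169 - 1 = 0.4169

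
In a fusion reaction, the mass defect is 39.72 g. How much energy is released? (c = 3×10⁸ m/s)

Convert mass defect: Δm = 39.72 g = 0.03972 kg
E = Δm·c² = 0.03972 × (3×10⁸)²
= 0.03972 × 9×10¹⁶ = 3.575×10¹⁵ J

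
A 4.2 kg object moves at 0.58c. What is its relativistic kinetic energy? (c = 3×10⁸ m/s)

γ = 1/√(1 - 0.58²) = 1.22757
γ - 1 = 0.22757
KE = (γ-1)mc² = 0.22757 × 4.2 × (3×10⁸)² = 8.602×10¹⁶ J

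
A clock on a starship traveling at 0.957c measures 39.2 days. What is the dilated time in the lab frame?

Proper time Δt₀ = 39.2 days
γ = 1/√(1 - 0.957²) = 3.447
Δt = γΔt₀ = 3.447 × 39.2 = 135.1 days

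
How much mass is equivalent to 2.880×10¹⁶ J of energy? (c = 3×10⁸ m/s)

From E = mc², we get m = E/c²
c² = (3×10⁸)² = 9×10¹⁶ m²/s²
m = 2.880×10¹⁶ / 9×10¹⁶ = 0.3200 kg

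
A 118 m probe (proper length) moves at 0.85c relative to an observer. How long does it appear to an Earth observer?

Proper length L₀ = 118 m
γ = 1/√(1 - 0.85²) = 1.8983
L = L₀/γ = 118/1.8983 = 62.16 m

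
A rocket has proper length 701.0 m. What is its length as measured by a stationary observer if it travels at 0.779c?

Proper length L₀ = 701.0 m
γ = 1/√(1 - 0.779²) = 1.595
L = L₀/γ = 701.0/1.595 = 439.5 m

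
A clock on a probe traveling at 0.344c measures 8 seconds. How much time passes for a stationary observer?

Proper time Δt₀ = 8 seconds
γ = 1/√(1 - 0.344²) = 1.065
Δt = γΔt₀ = 1.065 × 8 = 8.520 seconds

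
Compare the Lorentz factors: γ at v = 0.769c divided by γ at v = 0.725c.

γ₁ = 1/√(1 - 0.769²) = 1.564
γ₂ = 1/√(1 - 0.725²) = 1.452
γ₁/γ₂ = 1.564/1.452 = 1.077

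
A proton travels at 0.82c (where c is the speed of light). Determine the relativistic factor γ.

v/c = 0.82, so (v/c)² = 0.6724
1 - (v/c)² = 0.3276
γ = 1/√(0.3276) = 1.747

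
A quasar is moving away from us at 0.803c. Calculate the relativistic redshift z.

β = 0.803
(1+β)/(1-β) = 1.803/0.197 = 9.152
√(9.152) = 3.025
z = 3.025 - 1 = 2.025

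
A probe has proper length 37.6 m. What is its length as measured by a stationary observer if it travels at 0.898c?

Proper length L₀ = 37.6 m
γ = 1/√(1 - 0.898²) = 2.273
L = L₀/γ = 37.6/2.273 = 16.54 m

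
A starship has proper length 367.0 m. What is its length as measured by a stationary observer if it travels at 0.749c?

Proper length L₀ = 367.0 m
γ = 1/√(1 - 0.749²) = 1.509
L = L₀/γ = 367.0/1.509 = 243.2 m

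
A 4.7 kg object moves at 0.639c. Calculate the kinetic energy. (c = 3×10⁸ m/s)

γ = 1/√(1 - 0.639²) = 1.300
γ - 1 = 0.3000
KE = (γ-1)mc² = 0.3000 × 4.7 × (3×10⁸)² = 1.269×10¹⁷ J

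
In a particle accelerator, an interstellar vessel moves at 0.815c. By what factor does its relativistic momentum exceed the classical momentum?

p_rel = γmv, p_class = mv
Ratio = γ = 1/√(1 - 0.815²)
= 1/√(0.335775) = 1.726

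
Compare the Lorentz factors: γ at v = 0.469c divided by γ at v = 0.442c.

γ₁ = 1/√(1 - 0.469²) = 1.1322
γ₂ = 1/√(1 - 0.442²) = 1.1148
γ₁/γ₂ = 1.1322/1.1148 = 1.016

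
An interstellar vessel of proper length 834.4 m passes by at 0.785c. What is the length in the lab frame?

Proper length L₀ = 834.4 m
γ = 1/√(1 - 0.785²) = 1.6142
L = L₀/γ = 834.4/1.6142 = 516.9 m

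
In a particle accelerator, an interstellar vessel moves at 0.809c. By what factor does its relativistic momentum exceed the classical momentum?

p_rel = γmv, p_class = mv
Ratio = γ = 1/√(1 - 0.809²)
= 1/√(0.345519) = 1.701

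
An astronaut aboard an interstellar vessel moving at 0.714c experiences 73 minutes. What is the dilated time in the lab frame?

Proper time Δt₀ = 73 minutes
γ = 1/√(1 - 0.714²) = 1.4283
Δt = γΔt₀ = 1.4283 × 73 = 104.3 minutes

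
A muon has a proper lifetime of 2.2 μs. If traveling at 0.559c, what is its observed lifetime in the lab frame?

Proper lifetime τ₀ = 2.2 μs
γ = 1/√(1 - 0.559²) = 1.206
τ = γτ₀ = 1.206 × 2.2 μs = 2.653 μs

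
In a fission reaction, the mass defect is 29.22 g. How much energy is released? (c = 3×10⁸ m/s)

Convert mass defect: Δm = 29.22 g = 0.02922 kg
E = Δm·c² = 0.02922 × (3×10⁸)²
= 0.02922 × 9×10¹⁶ = 2.630×10¹⁵ J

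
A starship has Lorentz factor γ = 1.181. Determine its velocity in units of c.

From γ = 1/√(1 - v²/c²):
1/γ² = 1/1.181² = 0.7170
v²/c² = 1 - 0.7170 = 0.2830
v/c = √(0.2830) = 0.5320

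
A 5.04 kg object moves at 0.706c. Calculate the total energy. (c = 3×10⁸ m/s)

γ = 1/√(1 - 0.706²) = 1.412
mc² = 5.04 × (3×10⁸)² = 4.536×10¹⁷ J
E = γmc² = 1.412 × 4.536×10¹⁷ = 6.405×10¹⁷ J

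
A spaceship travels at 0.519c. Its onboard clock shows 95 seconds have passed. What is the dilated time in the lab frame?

Proper time Δt₀ = 95 seconds
γ = 1/√(1 - 0.519²) = 1.1699
Δt = γΔt₀ = 1.1699 × 95 = 111.1 seconds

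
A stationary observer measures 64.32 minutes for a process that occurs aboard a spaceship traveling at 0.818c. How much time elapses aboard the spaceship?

Dilated time Δt = 64.32 minutes
γ = 1/√(1 - 0.818²) = 1.7385
Δt₀ = Δt/γ = 64.32/1.7385 = 37.00 minutes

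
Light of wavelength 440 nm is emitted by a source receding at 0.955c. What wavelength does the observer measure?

β = 0.955
Wavelength Doppler factor = √(1.955/0.045) = √(43.44) = 6.591
λ_obs = 440 × 6.591 = 2900 nm (redshift)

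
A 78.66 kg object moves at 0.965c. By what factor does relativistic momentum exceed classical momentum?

p_rel = γmv, p_class = mv
Ratio = γ = 1/√(1 - 0.965²) = 3.813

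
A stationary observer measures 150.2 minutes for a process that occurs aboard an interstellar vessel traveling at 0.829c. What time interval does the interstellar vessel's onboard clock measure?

Dilated time Δt = 150.2 minutes
γ = 1/√(1 - 0.829²) = 1.788
Δt₀ = Δt/γ = 150.2/1.788 = 84.00 minutes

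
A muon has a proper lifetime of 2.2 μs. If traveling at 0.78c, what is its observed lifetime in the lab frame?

Proper lifetime τ₀ = 2.2 μs
γ = 1/√(1 - 0.78²) = 1.598
τ = γτ₀ = 1.598 × 2.2 μs = 3.516 μs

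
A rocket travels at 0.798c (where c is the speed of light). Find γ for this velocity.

v/c = 0.798, so (v/c)² = 0.636804
1 - (v/c)² = 0.363196
γ = 1/√(0.363196) = 1.659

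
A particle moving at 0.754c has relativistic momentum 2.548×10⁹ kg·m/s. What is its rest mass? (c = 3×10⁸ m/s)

γ = 1/√(1 - 0.754²) = 1.5224
v = 0.754 × 3×10⁸ = 2.262×10⁸ m/s
m = p/(γv) = 2.548×10⁹/(1.5224 × 2.262×10⁸) = 7.399 kg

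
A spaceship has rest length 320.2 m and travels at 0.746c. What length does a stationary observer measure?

Proper length L₀ = 320.2 m
γ = 1/√(1 - 0.746²) = 1.502
L = L₀/γ = 320.2/1.502 = 213.2 m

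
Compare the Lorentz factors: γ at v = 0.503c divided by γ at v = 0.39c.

γ₁ = 1/√(1 - 0.503²) = 1.157
γ₂ = 1/√(1 - 0.39²) = 1.086
γ₁/γ₂ = 1.157/1.086 = 1.065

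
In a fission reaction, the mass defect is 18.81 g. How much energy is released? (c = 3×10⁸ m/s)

Convert mass defect: Δm = 18.81 g = 0.01881 kg
E = Δm·c² = 0.01881 × (3×10⁸)²
= 0.01881 × 9×10¹⁶ = 1.693×10¹⁵ J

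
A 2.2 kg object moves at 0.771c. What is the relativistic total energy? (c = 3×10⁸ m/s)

γ = 1/√(1 - 0.771²) = 1.570
mc² = 2.2 × (3×10⁸)² = 1.980×10¹⁷ J
E = γmc² = 1.570 × 1.980×10¹⁷ = 3.109×10¹⁷ J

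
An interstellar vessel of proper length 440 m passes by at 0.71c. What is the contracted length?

Proper length L₀ = 440 m
γ = 1/√(1 - 0.71²) = 1.42005
L = L₀/γ = 440/1.42005 = 309.8 m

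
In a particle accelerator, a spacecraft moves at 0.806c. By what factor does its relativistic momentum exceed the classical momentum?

p_rel = γmv, p_class = mv
Ratio = γ = 1/√(1 - 0.806²)
= 1/√(0.350364) = 1.689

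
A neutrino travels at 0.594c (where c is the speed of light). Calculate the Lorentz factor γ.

v/c = 0.594, so (v/c)² = 0.352836
1 - (v/c)² = 0.647164
γ = 1/√(0.647164) = 1.243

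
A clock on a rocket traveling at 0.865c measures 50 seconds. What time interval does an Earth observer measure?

Proper time Δt₀ = 50 seconds
γ = 1/√(1 - 0.865²) = 1.993
Δt = γΔt₀ = 1.993 × 50 = 99.65 seconds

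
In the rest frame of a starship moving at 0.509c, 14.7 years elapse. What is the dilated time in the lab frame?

Proper time Δt₀ = 14.7 years
γ = 1/√(1 - 0.509²) = 1.162
Δt = γΔt₀ = 1.162 × 14.7 = 17.08 years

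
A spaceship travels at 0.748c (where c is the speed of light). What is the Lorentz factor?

v/c = 0.748, so (v/c)² = 0.559504
1 - (v/c)² = 0.440496
γ = 1/√(0.440496) = 1.507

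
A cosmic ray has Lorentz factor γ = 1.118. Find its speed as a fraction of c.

From γ = 1/√(1 - v²/c²):
1/γ² = 1/1.118² = 0.8000
v²/c² = 1 - 0.8000 = 0.2000
v/c = √(0.2000) = 0.4472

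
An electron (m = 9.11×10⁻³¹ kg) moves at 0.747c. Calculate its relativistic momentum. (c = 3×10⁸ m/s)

γ = 1/√(1 - 0.747²) = 1.5042
v = 0.747 × 3×10⁸ = 2.241×10⁸ m/s
p = γmv = 1.5042 × 9.11×10⁻³¹ × 2.241×10⁸ = 3.071×10⁻²² kg·m/s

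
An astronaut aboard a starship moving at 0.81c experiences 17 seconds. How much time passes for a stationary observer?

Proper time Δt₀ = 17 seconds
γ = 1/√(1 - 0.81²) = 1.705
Δt = γΔt₀ = 1.705 × 17 = 28.99 seconds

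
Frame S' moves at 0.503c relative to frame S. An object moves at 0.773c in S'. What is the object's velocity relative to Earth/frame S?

u = (u' + v)/(1 + u'v/c²)
Numerator: 0.773 + 0.503 = 1.276
Denominator: 1 + 0.388819 = 1.388819
u = 1.276/1.388819 = 0.9188c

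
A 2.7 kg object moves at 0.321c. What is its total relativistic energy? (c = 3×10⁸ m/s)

γ = 1/√(1 - 0.321²) = 1.056
mc² = 2.7 × (3×10⁸)² = 2.430×10¹⁷ J
E = γmc² = 1.056 × 2.430×10¹⁷ = 2.566×10¹⁷ J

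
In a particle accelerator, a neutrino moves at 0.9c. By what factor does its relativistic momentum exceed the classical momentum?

p_rel = γmv, p_class = mv
Ratio = γ = 1/√(1 - 0.9²)
= 1/√(0.19) = 2.294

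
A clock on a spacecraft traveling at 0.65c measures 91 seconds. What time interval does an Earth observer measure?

Proper time Δt₀ = 91 seconds
γ = 1/√(1 - 0.65²) = 1.3159
Δt = γΔt₀ = 1.3159 × 91 = 119.7 seconds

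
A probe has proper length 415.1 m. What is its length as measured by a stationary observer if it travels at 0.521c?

Proper length L₀ = 415.1 m
γ = 1/√(1 - 0.521²) = 1.1716
L = L₀/γ = 415.1/1.1716 = 354.3 m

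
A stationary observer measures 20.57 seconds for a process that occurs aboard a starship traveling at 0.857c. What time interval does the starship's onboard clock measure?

Dilated time Δt = 20.57 seconds
γ = 1/√(1 - 0.857²) = 1.941
Δt₀ = Δt/γ = 20.57/1.941 = 10.60 seconds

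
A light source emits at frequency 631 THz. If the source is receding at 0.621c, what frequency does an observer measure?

β = v/c = 0.621
(1-β)/(1+β) = 0.379/1.621 = 0.2338
Doppler factor = √(0.2338) = 0.4835
f_obs = 631 × 0.4835 = 305.1 THz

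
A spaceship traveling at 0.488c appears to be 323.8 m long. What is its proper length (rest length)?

Contracted length L = 323.8 m
γ = 1/√(1 - 0.488²) = 1.1457
L₀ = γL = 1.1457 × 323.8 = 371.0 m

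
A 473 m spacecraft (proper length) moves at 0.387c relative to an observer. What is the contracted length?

Proper length L₀ = 473 m
γ = 1/√(1 - 0.387²) = 1.0845
L = L₀/γ = 473/1.0845 = 436.1 m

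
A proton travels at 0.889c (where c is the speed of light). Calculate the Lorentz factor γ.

v/c = 0.889, so (v/c)² = 0.790321
1 - (v/c)² = 0.209679
γ = 1/√(0.209679) = 2.184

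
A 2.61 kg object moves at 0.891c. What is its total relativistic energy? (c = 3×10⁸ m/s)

γ = 1/√(1 - 0.891²) = 2.2026
mc² = 2.61 × (3×10⁸)² = 2.349×10¹⁷ J
E = γmc² = 2.2026 × 2.349×10¹⁷ = 5.174×10¹⁷ J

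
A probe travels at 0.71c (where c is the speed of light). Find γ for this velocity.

v/c = 0.71, so (v/c)² = 0.5041
1 - (v/c)² = 0.4959
γ = 1/√(0.4959) = 1.420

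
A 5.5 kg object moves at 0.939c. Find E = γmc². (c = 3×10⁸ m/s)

γ = 1/√(1 - 0.939²) = 2.908
mc² = 5.5 × (3×10⁸)² = 4.950×10¹⁷ J
E = γmc² = 2.908 × 4.950×10¹⁷ = 1.439×10¹⁸ J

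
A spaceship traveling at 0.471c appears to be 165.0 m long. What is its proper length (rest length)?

Contracted length L = 165.0 m
γ = 1/√(1 - 0.471²) = 1.1336
L₀ = γL = 1.1336 × 165.0 = 187.0 m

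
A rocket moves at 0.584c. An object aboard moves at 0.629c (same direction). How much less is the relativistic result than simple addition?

Classical: u' + v = 0.629 + 0.584 = 1.213c
Relativistic: u = (0.629 + 0.584)/(1 + 0.367336) = 1.213/1.367336 = 0.8871c
Difference: 1.213 - 0.8871 = 0.3259c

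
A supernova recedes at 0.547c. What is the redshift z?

β = 0.547
(1+β)/(1-β) = 1.547/0.453 = 3.415
√(3.415) = 1.848
z = 1.848 - 1 = 0.8480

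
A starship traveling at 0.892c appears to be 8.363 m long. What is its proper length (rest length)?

Contracted length L = 8.363 m
γ = 1/√(1 - 0.892²) = 2.212
L₀ = γL = 2.212 × 8.363 = 18.50 m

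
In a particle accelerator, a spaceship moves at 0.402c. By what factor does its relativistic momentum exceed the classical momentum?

p_rel = γmv, p_class = mv
Ratio = γ = 1/√(1 - 0.402²)
= 1/√(0.838396) = 1.092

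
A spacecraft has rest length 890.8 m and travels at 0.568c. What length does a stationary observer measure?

Proper length L₀ = 890.8 m
γ = 1/√(1 - 0.568²) = 1.215
L = L₀/γ = 890.8/1.215 = 733.2 m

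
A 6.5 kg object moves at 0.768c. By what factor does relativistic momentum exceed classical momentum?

p_rel = γmv, p_class = mv
Ratio = γ = 1/√(1 - 0.768²) = 1.561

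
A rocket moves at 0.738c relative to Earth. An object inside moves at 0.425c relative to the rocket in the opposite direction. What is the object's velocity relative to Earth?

Object's velocity in rocket frame is u' = -0.425c
u = (u' + v)/(1 + u'v/c²) = (v - 0.425)/(1 - 0.425·v/c²)
Numerator: 0.738 - 0.425 = 0.313
Denominator: 1 - 0.31365 = 0.68635
u = 0.313/0.68635 = 0.4560c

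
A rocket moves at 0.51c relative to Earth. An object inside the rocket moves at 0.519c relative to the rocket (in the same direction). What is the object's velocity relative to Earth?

u = (u' + v)/(1 + u'v/c²)
Numerator: 0.519 + 0.51 = 1.029
Denominator: 1 + 0.26469 = 1.26469
u = 1.029/1.26469 = 0.8136c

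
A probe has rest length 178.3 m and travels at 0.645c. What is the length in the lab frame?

Proper length L₀ = 178.3 m
γ = 1/√(1 - 0.645²) = 1.3086
L = L₀/γ = 178.3/1.3086 = 136.3 m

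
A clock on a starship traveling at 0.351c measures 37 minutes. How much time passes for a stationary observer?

Proper time Δt₀ = 37 minutes
γ = 1/√(1 - 0.351²) = 1.0679
Δt = γΔt₀ = 1.0679 × 37 = 39.51 minutes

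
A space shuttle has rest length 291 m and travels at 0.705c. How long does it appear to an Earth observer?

Proper length L₀ = 291 m
γ = 1/√(1 - 0.705²) = 1.410
L = L₀/γ = 291/1.410 = 206.4 m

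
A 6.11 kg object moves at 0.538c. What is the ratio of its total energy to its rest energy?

E = γmc², E₀ = mc²
E/E₀ = γ = 1/√(1 - 0.538²) = 1.186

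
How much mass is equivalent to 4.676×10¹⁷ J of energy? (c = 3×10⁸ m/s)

From E = mc², we get m = E/c²
c² = (3×10⁸)² = 9×10¹⁶ m²/s²
m = 4.676×10¹⁷ / 9×10¹⁶ = 5.196 kg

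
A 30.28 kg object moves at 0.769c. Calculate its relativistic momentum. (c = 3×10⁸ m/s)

γ = 1/√(1 - 0.769²) = 1.564
v = 0.769 × 3×10⁸ = 2.307×10⁸ m/s
p = γmv = 1.564 × 30.28 × 2.307×10⁸ = 1.093×10¹⁰ kg·m/s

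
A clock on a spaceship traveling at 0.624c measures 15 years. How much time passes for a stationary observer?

Proper time Δt₀ = 15 years
γ = 1/√(1 - 0.624²) = 1.280
Δt = γΔt₀ = 1.280 × 15 = 19.20 years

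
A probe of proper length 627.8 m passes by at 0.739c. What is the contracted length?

Proper length L₀ = 627.8 m
γ = 1/√(1 - 0.739²) = 1.484
L = L₀/γ = 627.8/1.484 = 423.0 m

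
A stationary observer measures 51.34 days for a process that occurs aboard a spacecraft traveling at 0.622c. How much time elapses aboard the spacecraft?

Dilated time Δt = 51.34 days
γ = 1/√(1 - 0.622²) = 1.277
Δt₀ = Δt/γ = 51.34/1.277 = 40.20 days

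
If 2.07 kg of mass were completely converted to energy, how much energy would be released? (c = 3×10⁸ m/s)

Using E = mc²:
c² = (3×10⁸)² = 9×10¹⁶ m²/s²
E = 2.07 × 9×10¹⁶ = 1.863×10¹⁷ J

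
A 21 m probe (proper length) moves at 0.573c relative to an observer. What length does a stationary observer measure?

Proper length L₀ = 21 m
γ = 1/√(1 - 0.573²) = 1.220
L = L₀/γ = 21/1.220 = 17.21 m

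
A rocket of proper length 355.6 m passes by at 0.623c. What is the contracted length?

Proper length L₀ = 355.6 m
γ = 1/√(1 - 0.623²) = 1.278
L = L₀/γ = 355.6/1.278 = 278.2 m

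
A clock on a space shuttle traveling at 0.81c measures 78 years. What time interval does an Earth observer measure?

Proper time Δt₀ = 78 years
γ = 1/√(1 - 0.81²) = 1.705
Δt = γΔt₀ = 1.705 × 78 = 133.0 years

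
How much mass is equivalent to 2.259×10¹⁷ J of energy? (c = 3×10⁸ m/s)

From E = mc², we get m = E/c²
c² = (3×10⁸)² = 9×10¹⁶ m²/s²
m = 2.259×10¹⁷ / 9×10¹⁶ = 2.510 kg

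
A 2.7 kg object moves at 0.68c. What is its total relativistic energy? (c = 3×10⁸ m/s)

γ = 1/√(1 - 0.68²) = 1.3639
mc² = 2.7 × (3×10⁸)² = 2.430×10¹⁷ J
E = γmc² = 1.3639 × 2.430×10¹⁷ = 3.314×10¹⁷ J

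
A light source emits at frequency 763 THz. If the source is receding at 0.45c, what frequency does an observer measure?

β = v/c = 0.45
(1-β)/(1+β) = 0.55/1.45 = 0.3793
Doppler factor = √(0.3793) = 0.6159
f_obs = 763 × 0.6159 = 469.9 THz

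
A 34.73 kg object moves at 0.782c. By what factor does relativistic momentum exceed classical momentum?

p_rel = γmv, p_class = mv
Ratio = γ = 1/√(1 - 0.782²) = 1.604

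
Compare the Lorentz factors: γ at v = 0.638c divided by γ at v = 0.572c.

γ₁ = 1/√(1 - 0.638²) = 1.2986
γ₂ = 1/√(1 - 0.572²) = 1.2191
γ₁/γ₂ = 1.2986/1.2191 = 1.065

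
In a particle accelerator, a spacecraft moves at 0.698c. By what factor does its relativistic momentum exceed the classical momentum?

p_rel = γmv, p_class = mv
Ratio = γ = 1/√(1 - 0.698²)
= 1/√(0.512796) = 1.396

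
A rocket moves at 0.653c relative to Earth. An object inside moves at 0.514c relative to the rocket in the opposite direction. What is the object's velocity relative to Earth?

Object's velocity in rocket frame is u' = -0.514c
u = (u' + v)/(1 + u'v/c²) = (v - 0.514)/(1 - 0.514·v/c²)
Numerator: 0.653 - 0.514 = 0.139
Denominator: 1 - 0.335642 = 0.664358
u = 0.139/0.664358 = 0.2092c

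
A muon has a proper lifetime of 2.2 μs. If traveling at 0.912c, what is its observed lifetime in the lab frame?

Proper lifetime τ₀ = 2.2 μs
γ = 1/√(1 - 0.912²) = 2.4379
τ = γτ₀ = 2.4379 × 2.2 μs = 5.363 μs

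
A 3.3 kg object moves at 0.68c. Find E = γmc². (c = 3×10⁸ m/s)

γ = 1/√(1 - 0.68²) = 1.364
mc² = 3.3 × (3×10⁸)² = 2.970×10¹⁷ J
E = γmc² = 1.364 × 2.970×10¹⁷ = 4.051×10¹⁷ J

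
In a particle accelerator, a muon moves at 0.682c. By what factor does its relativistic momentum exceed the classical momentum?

p_rel = γmv, p_class = mv
Ratio = γ = 1/√(1 - 0.682²)
= 1/√(0.534876) = 1.367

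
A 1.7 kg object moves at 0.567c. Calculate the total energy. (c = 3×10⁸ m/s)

γ = 1/√(1 - 0.567²) = 1.214
mc² = 1.7 × (3×10⁸)² = 1.530×10¹⁷ J
E = γmc² = 1.214 × 1.530×10¹⁷ = 1.857×10¹⁷ J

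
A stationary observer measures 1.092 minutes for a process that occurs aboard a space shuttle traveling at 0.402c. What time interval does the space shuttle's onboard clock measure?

Dilated time Δt = 1.092 minutes
γ = 1/√(1 - 0.402²) = 1.0921
Δt₀ = Δt/γ = 1.092/1.0921 = 0.9999 minutes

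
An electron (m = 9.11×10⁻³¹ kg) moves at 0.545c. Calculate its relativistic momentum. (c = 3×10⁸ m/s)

γ = 1/√(1 - 0.545²) = 1.193
v = 0.545 × 3×10⁸ = 1.635×10⁸ m/s
p = γmv = 1.193 × 9.11×10⁻³¹ × 1.635×10⁸ = 1.777×10⁻²² kg·m/s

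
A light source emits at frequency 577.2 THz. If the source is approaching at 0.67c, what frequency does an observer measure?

β = v/c = 0.67
(1+β)/(1-β) = 1.67/0.33 = 5.0606
Doppler factor = √(5.0606) = 2.2496
f_obs = 577.2 × 2.2496 = 1298 THz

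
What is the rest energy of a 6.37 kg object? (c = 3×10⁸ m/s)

c² = (3×10⁸)² = 9.000×10¹⁶ m²/s²
E₀ = mc² = 6.37 × 9.000×10¹⁶ = 5.733×10¹⁷ J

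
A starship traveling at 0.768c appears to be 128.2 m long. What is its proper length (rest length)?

Contracted length L = 128.2 m
γ = 1/√(1 - 0.768²) = 1.5614
L₀ = γL = 1.5614 × 128.2 = 200.2 m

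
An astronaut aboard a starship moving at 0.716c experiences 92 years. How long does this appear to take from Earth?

Proper time Δt₀ = 92 years
γ = 1/√(1 - 0.716²) = 1.4325
Δt = γΔt₀ = 1.4325 × 92 = 131.8 years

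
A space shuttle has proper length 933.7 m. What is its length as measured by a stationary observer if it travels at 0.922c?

Proper length L₀ = 933.7 m
γ = 1/√(1 - 0.922²) = 2.583
L = L₀/γ = 933.7/2.583 = 361.5 m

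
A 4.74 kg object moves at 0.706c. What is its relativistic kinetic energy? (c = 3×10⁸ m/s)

γ = 1/√(1 - 0.706²) = 1.412
γ - 1 = 0.4120
KE = (γ-1)mc² = 0.4120 × 4.74 × (3×10⁸)² = 1.758×10¹⁷ J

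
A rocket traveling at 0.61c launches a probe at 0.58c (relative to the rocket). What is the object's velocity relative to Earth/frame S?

u = (u' + v)/(1 + u'v/c²)
Numerator: 0.58 + 0.61 = 1.19
Denominator: 1 + 0.3538 = 1.3538
u = 1.19/1.3538 = 0.8790c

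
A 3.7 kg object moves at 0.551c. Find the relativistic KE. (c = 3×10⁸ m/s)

γ = 1/√(1 - 0.551²) = 1.19831
γ - 1 = 0.19831
KE = (γ-1)mc² = 0.19831 × 3.7 × (3×10⁸)² = 6.604×10¹⁶ J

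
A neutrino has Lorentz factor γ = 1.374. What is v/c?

From γ = 1/√(1 - v²/c²):
1/γ² = 1/1.374² = 0.5297
v²/c² = 1 - 0.5297 = 0.4703
v/c = √(0.4703) = 0.6858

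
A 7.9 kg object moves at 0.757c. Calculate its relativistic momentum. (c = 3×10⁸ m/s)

γ = 1/√(1 - 0.757²) = 1.5304
v = 0.757 × 3×10⁸ = 2.271×10⁸ m/s
p = γmv = 1.5304 × 7.9 × 2.271×10⁸ = 2.746×10⁹ kg·m/s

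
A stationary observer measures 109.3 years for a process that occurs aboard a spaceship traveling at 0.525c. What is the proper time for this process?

Dilated time Δt = 109.3 years
γ = 1/√(1 - 0.525²) = 1.1749
Δt₀ = Δt/γ = 109.3/1.1749 = 93.03 years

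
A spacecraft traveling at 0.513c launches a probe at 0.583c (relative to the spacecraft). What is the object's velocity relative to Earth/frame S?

u = (u' + v)/(1 + u'v/c²)
Numerator: 0.583 + 0.513 = 1.096
Denominator: 1 + 0.299079 = 1.299079
u = 1.096/1.299079 = 0.8437c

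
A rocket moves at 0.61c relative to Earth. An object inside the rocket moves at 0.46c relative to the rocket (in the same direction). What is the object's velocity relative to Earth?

u = (u' + v)/(1 + u'v/c²)
Numerator: 0.46 + 0.61 = 1.07
Denominator: 1 + 0.2806 = 1.2806
u = 1.07/1.2806 = 0.8355c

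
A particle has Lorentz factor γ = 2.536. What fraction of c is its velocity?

From γ = 1/√(1 - v²/c²):
1/γ² = 1/2.536² = 0.1555
v²/c² = 1 - 0.1555 = 0.8445
v/c = √(0.8445) = 0.9190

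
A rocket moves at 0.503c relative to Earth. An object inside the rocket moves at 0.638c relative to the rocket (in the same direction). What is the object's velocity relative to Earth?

u = (u' + v)/(1 + u'v/c²)
Numerator: 0.638 + 0.503 = 1.141
Denominator: 1 + 0.320914 = 1.320914
u = 1.141/1.320914 = 0.8638c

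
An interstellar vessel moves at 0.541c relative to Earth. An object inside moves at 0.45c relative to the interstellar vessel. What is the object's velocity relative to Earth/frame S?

u = (u' + v)/(1 + u'v/c²)
Numerator: 0.45 + 0.541 = 0.991
Denominator: 1 + 0.24345 = 1.24345
u = 0.991/1.24345 = 0.7970c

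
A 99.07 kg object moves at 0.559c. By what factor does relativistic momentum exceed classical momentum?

p_rel = γmv, p_class = mv
Ratio = γ = 1/√(1 - 0.559²) = 1.206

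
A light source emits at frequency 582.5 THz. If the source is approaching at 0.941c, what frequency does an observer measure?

β = v/c = 0.941
(1+β)/(1-β) = 1.941/0.059 = 32.90
Doppler factor = √(32.90) = 5.736
f_obs = 582.5 × 5.736 = 3341 THz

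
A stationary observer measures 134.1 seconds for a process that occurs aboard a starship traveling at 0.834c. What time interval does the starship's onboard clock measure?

Dilated time Δt = 134.1 seconds
γ = 1/√(1 - 0.834²) = 1.8124
Δt₀ = Δt/γ = 134.1/1.8124 = 73.99 seconds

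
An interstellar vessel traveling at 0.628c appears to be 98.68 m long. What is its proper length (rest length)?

Contracted length L = 98.68 m
γ = 1/√(1 - 0.628²) = 1.285
L₀ = γL = 1.285 × 98.68 = 126.8 m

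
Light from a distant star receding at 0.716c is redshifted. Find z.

β = 0.716
(1+β)/(1-β) = 1.716/0.284 = 6.042
√(6.042) = 2.458
z = 2.458 - 1 = 1.458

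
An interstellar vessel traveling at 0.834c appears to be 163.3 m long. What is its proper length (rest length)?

Contracted length L = 163.3 m
γ = 1/√(1 - 0.834²) = 1.8124
L₀ = γL = 1.8124 × 163.3 = 296.0 m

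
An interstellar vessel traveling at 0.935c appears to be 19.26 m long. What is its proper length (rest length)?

Contracted length L = 19.26 m
γ = 1/√(1 - 0.935²) = 2.820
L₀ = γL = 2.820 × 19.26 = 54.31 m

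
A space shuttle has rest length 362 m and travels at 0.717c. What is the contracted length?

Proper length L₀ = 362 m
γ = 1/√(1 - 0.717²) = 1.435
L = L₀/γ = 362/1.435 = 252.3 m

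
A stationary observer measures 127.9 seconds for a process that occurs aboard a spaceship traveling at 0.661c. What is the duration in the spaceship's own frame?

Dilated time Δt = 127.9 seconds
γ = 1/√(1 - 0.661²) = 1.33265
Δt₀ = Δt/γ = 127.9/1.33265 = 95.97 seconds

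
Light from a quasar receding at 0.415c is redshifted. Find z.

β = 0.415
(1+β)/(1-β) = 1.415/0.585 = 2.419
√(2.419) = 1.5553
z = 1.5553 - 1 = 0.5553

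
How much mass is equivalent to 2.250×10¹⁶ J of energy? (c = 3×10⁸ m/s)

From E = mc², we get m = E/c²
c² = (3×10⁸)² = 9×10¹⁶ m²/s²
m = 2.250×10¹⁶ / 9×10¹⁶ = 0.2500 kg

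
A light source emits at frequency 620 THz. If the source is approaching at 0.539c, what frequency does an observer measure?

β = v/c = 0.539
(1+β)/(1-β) = 1.539/0.461 = 3.338
Doppler factor = √(3.338) = 1.827
f_obs = 620 × 1.827 = 1133 THz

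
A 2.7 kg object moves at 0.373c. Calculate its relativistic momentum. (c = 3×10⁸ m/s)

γ = 1/√(1 - 0.373²) = 1.0778
v = 0.373 × 3×10⁸ = 1.119×10⁸ m/s
p = γmv = 1.0778 × 2.7 × 1.119×10⁸ = 3.256×10⁸ kg·m/s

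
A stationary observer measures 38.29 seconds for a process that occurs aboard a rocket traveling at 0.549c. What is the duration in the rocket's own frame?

Dilated time Δt = 38.29 seconds
γ = 1/√(1 - 0.549²) = 1.1964
Δt₀ = Δt/γ = 38.29/1.1964 = 32.00 seconds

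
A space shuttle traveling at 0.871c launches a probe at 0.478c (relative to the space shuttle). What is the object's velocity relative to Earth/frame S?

u = (u' + v)/(1 + u'v/c²)
Numerator: 0.478 + 0.871 = 1.349
Denominator: 1 + 0.416338 = 1.416338
u = 1.349/1.416338 = 0.9525c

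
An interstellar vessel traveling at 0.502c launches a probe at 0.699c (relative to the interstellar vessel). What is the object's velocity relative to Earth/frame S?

u = (u' + v)/(1 + u'v/c²)
Numerator: 0.699 + 0.502 = 1.201
Denominator: 1 + 0.350898 = 1.350898
u = 1.201/1.350898 = 0.8890c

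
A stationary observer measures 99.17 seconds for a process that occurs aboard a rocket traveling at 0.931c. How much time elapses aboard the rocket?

Dilated time Δt = 99.17 seconds
γ = 1/√(1 - 0.931²) = 2.7396
Δt₀ = Δt/γ = 99.17/2.7396 = 36.20 seconds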